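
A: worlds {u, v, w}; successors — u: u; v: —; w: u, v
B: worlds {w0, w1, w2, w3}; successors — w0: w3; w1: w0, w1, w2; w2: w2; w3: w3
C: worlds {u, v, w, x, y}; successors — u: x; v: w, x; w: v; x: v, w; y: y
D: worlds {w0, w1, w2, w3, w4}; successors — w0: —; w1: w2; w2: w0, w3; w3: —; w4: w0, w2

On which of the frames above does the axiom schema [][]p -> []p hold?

B

Frame correspondent (Sahlqvist): forall x forall y (Rxy -> exists z (Rxz & Rzy)) — i.e. density.
A: fails — Rwv but no z with Rwz and Rzv.
B: satisfies the condition.
C: fails — Rvx but no z with Rvz and Rzx.
D: fails — Rw1w2 but no z with Rw1z and Rzw2.
Valid on: B.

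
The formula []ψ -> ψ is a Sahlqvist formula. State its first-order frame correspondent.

Suppose □ψ→ψ is valid. At any x set V(ψ)={w : Rxw}. Then □ψ holds at x, so ψ holds at x, i.e. Rxx.

reflexivity: forall x Rxx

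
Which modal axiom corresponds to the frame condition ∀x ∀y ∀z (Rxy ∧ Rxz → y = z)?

◇s → □s

A defining formula is ◇s → □s (the CD axiom).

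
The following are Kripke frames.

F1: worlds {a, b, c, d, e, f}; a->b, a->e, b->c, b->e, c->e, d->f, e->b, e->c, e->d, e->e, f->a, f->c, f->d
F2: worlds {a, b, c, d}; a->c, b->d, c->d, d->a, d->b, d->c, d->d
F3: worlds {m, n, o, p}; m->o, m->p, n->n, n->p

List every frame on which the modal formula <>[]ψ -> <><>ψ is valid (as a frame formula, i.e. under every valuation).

F1, F2

The schema corresponds to a generalized confluence (Geach) condition: forall x forall y (xRy -> exists w (yRw & x R^2 w)).
F1: condition met.
F2: condition met.
F3: fails — mRo but no w with oRw and mR²w.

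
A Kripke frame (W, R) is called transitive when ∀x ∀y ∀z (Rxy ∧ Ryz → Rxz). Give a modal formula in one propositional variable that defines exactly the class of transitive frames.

□ψ → □□ψ

This is transitivity; the standard corresponding axiom is 4: □ψ → □□ψ.
Suppose □ψ→□□ψ is valid. Take Rxy, Ryz and set V(ψ)={w : Rxw}. Then □ψ at x, so □□ψ at x, so □ψ at y, so ψ at z, i.e. Rxz.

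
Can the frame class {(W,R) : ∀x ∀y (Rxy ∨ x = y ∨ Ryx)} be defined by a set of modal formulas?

Any modally definable frame class is closed under disjoint unions.
Take 2 disjoint single-world reflexive frames: each is trivially connected, but their disjoint union has 2 worlds with no edge between distinct components, so it is not connected.
Hence connectedness of R is not modally definable.

No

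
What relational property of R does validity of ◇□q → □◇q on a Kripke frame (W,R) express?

Suppose ◇□q→□◇q is valid. Take Rxy, Rxz and set V(q)={w : Ryw}. Then □q at y so ◇□q at x, so □◇q at x, so ◇q at z, giving w with Rzw and Ryw.

Convergence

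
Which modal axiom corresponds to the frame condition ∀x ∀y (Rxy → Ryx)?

ψ → □◇ψ

This is symmetry; the standard corresponding axiom is B: ψ → □◇ψ.
Suppose ψ→□◇ψ is valid. Take Rxy and set V(ψ)={x}. Then ψ at x, so □◇ψ at x, so ◇ψ at y, so some z with Ryz has ψ; z=x, i.e. Ryx.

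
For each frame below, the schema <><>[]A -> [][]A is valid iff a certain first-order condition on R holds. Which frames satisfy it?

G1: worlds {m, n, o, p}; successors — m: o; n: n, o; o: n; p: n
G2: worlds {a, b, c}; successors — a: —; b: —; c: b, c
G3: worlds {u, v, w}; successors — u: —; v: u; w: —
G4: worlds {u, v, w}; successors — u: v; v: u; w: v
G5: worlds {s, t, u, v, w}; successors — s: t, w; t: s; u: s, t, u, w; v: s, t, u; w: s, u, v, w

This is the axiom for a generalized confluence (Geach) condition; its first-order frame correspondent is forall x forall y forall z ((x R^2 y & x R^2 z) -> exists w (yRw & z = w)).
G1: fails — nR²o, nR²o but no w with oRw and o=w.
G2: fails — cR²b, cR²b but no w with bRw and b=w.
G3: satisfies the condition.
G4: fails — uR²u, uR²u but no t with uRt and u=t.
G5: fails — sR²s, sR²s but no w* with sRw* and s=w*.
Valid on: G3.

G3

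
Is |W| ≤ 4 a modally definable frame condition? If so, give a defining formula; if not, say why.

Not modally definable

If a class were modally definable it would be closed under disjoint unions (Goldblatt–Thomason).
Any modal formula valid on each of 5 disjoint one-world frames is valid on their disjoint union (validity is preserved under disjoint unions). Each one-world frame has |W|=1≤4, but the union has |W|=5.
So no modal formula (or set of formulas) defines exactly the |W|≤4 frames.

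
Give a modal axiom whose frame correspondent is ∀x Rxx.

The condition is reflexivity. The T schema □q → q defines it.

□q → q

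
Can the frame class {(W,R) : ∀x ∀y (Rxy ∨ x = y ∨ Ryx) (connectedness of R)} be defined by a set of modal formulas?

Not modally definable

If a class were modally definable it would be closed under disjoint unions (Goldblatt–Thomason).
Take 3 disjoint single-world reflexive frames: each is trivially connected, but their disjoint union has 3 worlds with no edge between distinct components, so it is not connected.
So no modal formula (or set of formulas) defines exactly the connected frames.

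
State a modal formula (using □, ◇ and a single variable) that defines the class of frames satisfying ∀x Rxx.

The condition is reflexivity. The T schema □p → p defines it.
Suppose □p→p is valid. At any x set V(p)={w : Rxw}. Then □p holds at x, so p holds at x, i.e. Rxx.

□p → p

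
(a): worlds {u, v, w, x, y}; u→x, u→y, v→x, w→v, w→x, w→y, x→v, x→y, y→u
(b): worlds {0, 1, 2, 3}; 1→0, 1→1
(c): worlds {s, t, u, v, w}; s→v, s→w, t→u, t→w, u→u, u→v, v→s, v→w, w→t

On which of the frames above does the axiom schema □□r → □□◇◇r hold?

The schema corresponds to a generalized confluence (Geach) condition: ∀x ∀z (xR²z → ∃w (xR²w ∧ zR²w)).
(a): satisfies the condition.
(b): fails — 1R²0 but no w with 1R²w and 0R²w.
(c): satisfies the condition.
Valid on: (a), (c).

(a), (c)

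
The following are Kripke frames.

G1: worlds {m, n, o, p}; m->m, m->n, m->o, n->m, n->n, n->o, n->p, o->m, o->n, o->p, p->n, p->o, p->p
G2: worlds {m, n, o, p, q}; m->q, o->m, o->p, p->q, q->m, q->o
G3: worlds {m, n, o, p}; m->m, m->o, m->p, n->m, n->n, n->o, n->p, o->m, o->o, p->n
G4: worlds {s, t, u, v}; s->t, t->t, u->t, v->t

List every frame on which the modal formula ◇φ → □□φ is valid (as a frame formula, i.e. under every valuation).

This is the axiom for a generalized confluence (Geach) condition; its first-order frame correspondent is ∀x ∀y ∀z ((xRy ∧ xR²z) → ∃w (y = w ∧ z = w)).
G1: fails — mRm, mR²n but m ≠ n.
G2: fails — mRq, mR²m but q ≠ m.
G3: fails — mRm, mR²n but m ≠ n.
G4: condition met.

G4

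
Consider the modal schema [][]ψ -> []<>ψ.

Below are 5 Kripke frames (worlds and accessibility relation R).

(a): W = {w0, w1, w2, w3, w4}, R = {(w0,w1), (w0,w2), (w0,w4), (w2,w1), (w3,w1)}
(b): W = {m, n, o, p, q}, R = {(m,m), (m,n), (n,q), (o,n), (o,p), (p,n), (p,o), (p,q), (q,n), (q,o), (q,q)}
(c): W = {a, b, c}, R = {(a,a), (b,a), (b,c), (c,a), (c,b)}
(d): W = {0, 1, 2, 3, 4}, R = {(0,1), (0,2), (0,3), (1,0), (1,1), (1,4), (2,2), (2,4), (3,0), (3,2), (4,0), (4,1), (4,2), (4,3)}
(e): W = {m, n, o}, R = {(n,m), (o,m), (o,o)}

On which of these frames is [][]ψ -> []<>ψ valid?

(b), (c), (d)

This is the axiom for a generalized confluence (Geach) condition; its first-order frame correspondent is forall x forall z (xRz -> exists w (x R^2 w & zRw)).
(a): fails — w0Rw1 but no w with w0R²w and w1Rw.
(b): satisfies the condition.
(c): satisfies the condition.
(d): satisfies the condition.
(e): fails — nRm but no w with nR²w and mRw.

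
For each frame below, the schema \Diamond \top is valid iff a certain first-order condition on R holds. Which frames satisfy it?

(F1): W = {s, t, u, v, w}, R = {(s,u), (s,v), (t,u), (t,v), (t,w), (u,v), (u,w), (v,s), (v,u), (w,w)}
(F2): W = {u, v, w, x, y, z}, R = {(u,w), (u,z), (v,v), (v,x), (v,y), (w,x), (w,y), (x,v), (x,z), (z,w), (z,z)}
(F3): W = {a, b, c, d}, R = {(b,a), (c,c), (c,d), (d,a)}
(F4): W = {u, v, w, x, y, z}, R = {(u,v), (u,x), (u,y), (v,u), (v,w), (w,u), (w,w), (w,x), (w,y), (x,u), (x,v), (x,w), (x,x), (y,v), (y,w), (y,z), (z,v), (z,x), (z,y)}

(F1), (F4)

Frame correspondent (Sahlqvist): \forall x \exists y Rxy — i.e. seriality.
(F1): condition met.
(F2): fails — world y has no successor.
(F3): fails — world a has no successor.
(F4): condition met.
Valid on: (F1), (F4).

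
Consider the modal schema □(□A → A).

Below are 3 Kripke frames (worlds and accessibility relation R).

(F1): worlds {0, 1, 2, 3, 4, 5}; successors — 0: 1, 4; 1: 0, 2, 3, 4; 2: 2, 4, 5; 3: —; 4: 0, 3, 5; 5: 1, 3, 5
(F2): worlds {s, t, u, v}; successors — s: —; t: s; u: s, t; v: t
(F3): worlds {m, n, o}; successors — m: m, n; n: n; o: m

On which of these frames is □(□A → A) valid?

The schema corresponds to shift-reflexivity: ∀x ∀y (Rxy → Ryy).
(F1): fails — R10 but not R00.
(F2): fails — Rus but not Rss.
(F3): condition met.

(F3)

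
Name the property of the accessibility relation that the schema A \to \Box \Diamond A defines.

Suppose A→□◇A is valid. Take Rxy and set V(A)={x}. Then A at x, so □◇A at x, so ◇A at y, so some z with Ryz has A; z=x, i.e. Ryx.

symmetry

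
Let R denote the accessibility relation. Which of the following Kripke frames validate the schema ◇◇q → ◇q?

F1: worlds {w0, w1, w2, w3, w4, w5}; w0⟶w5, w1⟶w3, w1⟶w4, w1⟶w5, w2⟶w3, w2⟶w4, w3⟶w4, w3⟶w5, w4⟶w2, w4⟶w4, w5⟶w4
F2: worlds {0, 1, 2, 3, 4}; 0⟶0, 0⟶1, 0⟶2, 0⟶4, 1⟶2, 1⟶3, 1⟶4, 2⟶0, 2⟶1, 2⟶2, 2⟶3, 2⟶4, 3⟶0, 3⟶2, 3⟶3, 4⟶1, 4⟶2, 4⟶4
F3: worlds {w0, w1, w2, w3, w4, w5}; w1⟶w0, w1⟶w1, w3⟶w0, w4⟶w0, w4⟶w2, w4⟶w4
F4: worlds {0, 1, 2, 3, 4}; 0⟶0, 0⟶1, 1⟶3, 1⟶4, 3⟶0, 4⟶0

This is the axiom for a generalized confluence (Geach) condition; its first-order frame correspondent is ∀x ∀y (xR²y → ∃w (y = w ∧ xRw)).
F1: fails — w0R²w4 but no w with w4=w and w0Rw.
F2: fails — 0R²3 but no w with 3=w and 0Rw.
F3: condition met.
F4: fails — 0R²3 but no w with 3=w and 0Rw.

F3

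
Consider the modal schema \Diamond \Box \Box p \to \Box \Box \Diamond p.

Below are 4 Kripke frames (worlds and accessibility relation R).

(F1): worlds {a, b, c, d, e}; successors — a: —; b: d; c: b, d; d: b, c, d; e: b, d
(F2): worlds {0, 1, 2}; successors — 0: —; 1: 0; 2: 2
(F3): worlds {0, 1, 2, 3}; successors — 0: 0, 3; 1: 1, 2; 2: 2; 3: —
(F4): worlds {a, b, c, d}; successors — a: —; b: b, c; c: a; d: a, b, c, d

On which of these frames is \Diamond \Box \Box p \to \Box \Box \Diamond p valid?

(F1), (F2)

The schema corresponds to a generalized confluence (Geach) condition: \forall x \forall y \forall z ((xRy \wedge x R^2 z) \to \exists w (y R^2 w \wedge zRw)).
(F1): ✓.
(F2): ✓.
(F3): fails — 0R0, 0R²3 but no w with 0R²w and 3Rw.
(F4): fails — bRb, bR²a but no w with bR²w and aRw.
Valid on: (F1), (F2).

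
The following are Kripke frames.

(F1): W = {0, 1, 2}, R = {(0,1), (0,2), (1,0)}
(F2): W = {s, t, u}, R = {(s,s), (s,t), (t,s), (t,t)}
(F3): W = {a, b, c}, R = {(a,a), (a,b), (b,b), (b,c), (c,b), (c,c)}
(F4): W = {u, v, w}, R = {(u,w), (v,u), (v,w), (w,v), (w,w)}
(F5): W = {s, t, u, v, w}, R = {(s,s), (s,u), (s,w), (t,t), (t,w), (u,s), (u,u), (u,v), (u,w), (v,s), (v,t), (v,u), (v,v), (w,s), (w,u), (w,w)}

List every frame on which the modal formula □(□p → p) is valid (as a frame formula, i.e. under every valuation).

(F2), (F3), (F5)

Frame correspondent (Sahlqvist): ∀x ∀y (Rxy → Ryy) — i.e. shift-reflexivity.
(F1): fails — R01 but not R11.
(F2): ✓.
(F3): ✓.
(F4): fails — Rvu but not Ruu.
(F5): ✓.
Valid on: (F2), (F3), (F5).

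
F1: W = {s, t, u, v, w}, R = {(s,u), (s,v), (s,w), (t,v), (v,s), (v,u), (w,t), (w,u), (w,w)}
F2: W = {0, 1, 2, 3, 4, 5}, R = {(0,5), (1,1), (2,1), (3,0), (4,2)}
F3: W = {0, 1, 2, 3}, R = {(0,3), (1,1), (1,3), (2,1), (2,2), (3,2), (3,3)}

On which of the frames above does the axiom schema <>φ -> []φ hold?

Frame correspondent (Sahlqvist): forall x forall y forall z (Rxy & Rxz -> y = z) — i.e. partial functionality.
F1: fails — s sees both u and v.
F2: ✓.
F3: fails — 1 sees both 1 and 3.

F2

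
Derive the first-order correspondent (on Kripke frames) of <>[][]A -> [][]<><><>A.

forall x forall y forall z ((xRy & x R^2 z) -> exists w (y R^2 w & z R^3 w))

This is a Sahlqvist (Geach-type) schema ◇^1□^2A → □^2◇^3A.
First-order correspondent: forall x forall y forall z ((xRy & x R^2 z) -> exists w (y R^2 w & z R^3 w)).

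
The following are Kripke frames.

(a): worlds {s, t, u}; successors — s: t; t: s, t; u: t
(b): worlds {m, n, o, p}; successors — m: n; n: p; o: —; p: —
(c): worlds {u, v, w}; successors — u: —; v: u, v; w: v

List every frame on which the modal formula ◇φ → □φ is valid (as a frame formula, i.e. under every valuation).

(b)

This is the axiom for partial functionality; its first-order frame correspondent is ∀x ∀y ∀z (Rxy ∧ Rxz → y = z).
(a): fails — t sees both s and t.
(b): condition met.
(c): fails — v sees both u and v.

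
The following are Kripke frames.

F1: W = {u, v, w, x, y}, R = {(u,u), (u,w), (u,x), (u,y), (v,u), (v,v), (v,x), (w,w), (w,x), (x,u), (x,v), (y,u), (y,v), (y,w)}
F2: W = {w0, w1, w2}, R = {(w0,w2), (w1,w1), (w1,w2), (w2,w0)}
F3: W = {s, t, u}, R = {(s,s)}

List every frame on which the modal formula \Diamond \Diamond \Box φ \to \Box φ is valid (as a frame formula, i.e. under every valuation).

F3

The schema corresponds to a generalized confluence (Geach) condition: \forall x \forall y \forall z ((x R^2 y \wedge xRz) \to \exists w (yRw \wedge z = w)).
F1: fails — uR²v, uRw but no t with vRt and w=t.
F2: fails — w1R²w0, w1Rw1 but no w with w0Rw and w1=w.
F3: ✓.
Valid on: F3.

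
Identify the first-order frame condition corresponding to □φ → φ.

Suppose □φ→φ is valid. At any x set V(φ)={w : Rxw}. Then □φ holds at x, so φ holds at x, i.e. Rxx.
The converse is a direct semantic check.
So the correspondent is reflexivity.

reflexivity: ∀x Rxx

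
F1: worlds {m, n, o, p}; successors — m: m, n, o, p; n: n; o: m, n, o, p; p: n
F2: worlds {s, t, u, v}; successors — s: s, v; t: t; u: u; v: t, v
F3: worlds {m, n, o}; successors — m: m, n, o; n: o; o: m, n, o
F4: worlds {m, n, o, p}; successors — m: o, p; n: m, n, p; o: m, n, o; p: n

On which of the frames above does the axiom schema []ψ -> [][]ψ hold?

The schema corresponds to transitivity: forall x forall y forall z (Rxy & Ryz -> Rxz).
F1: satisfies the condition.
F2: fails — Rsv and Rvt but not Rst.
F3: fails — Rno and Rom but not Rnm.
F4: fails — Rom and Rmp but not Rop.

F1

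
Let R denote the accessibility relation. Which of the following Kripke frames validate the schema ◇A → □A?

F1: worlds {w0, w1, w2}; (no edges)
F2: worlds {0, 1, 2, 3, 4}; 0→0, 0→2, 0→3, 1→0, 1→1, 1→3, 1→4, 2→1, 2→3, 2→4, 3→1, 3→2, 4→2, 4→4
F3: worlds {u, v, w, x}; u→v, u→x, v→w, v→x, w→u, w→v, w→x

F1

The schema corresponds to partial functionality: ∀x ∀y ∀z (Rxy ∧ Rxz → y = z).
F1: satisfies the condition.
F2: fails — 0 sees both 0 and 2.
F3: fails — u sees both v and x.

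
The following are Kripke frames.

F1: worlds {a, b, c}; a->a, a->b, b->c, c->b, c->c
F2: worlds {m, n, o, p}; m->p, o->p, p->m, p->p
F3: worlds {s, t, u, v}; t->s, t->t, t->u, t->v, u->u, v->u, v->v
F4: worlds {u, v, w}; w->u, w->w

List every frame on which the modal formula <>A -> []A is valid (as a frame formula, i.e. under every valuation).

none

The schema corresponds to partial functionality: forall x forall y forall z (Rxy & Rxz -> y = z).
F1: fails — a sees both a and b.
F2: fails — p sees both m and p.
F3: fails — t sees both s and t.
F4: fails — w sees both u and w.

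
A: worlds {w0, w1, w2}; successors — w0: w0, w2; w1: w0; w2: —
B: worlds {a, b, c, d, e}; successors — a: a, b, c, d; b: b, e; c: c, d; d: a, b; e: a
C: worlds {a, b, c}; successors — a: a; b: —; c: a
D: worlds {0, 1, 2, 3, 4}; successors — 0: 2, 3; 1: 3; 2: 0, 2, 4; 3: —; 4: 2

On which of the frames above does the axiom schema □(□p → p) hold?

C

The schema corresponds to shift-reflexivity: ∀x ∀y (Rxy → Ryy).
A: fails — Rw0w2 but not Rw2w2.
B: fails — Rcd but not Rdd.
C: ✓.
D: fails — R20 but not R00.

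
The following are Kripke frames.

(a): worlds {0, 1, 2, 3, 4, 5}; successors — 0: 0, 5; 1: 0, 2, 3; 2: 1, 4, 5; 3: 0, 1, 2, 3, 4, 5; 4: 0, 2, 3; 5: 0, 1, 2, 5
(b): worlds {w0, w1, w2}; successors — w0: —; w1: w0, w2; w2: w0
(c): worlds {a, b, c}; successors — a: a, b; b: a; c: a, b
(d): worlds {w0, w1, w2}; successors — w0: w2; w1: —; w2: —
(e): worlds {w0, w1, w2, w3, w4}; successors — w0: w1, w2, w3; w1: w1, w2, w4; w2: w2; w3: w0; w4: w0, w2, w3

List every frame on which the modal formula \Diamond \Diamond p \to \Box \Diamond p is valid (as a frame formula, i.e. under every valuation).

The schema corresponds to a generalized confluence (Geach) condition: \forall x \forall y \forall z ((x R^2 y \wedge xRz) \to \exists w (y = w \wedge zRw)).
(a): fails — 0R²1, 0R0 but no w with 1=w and 0Rw.
(b): fails — w1R²w0, w1Rw0 but no w with w0=w and w0Rw.
(c): fails — aR²b, aRb but no w with b=w and bRw.
(d): satisfies the condition.
(e): fails — w0R²w0, w0Rw1 but no w with w0=w and w1Rw.

(d)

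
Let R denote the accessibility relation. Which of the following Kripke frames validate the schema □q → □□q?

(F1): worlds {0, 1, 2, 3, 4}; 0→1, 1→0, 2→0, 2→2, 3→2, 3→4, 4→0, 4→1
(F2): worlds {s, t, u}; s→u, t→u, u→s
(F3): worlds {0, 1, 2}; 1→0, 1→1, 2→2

This is the axiom for transitivity; its first-order frame correspondent is ∀x ∀y ∀z (Rxy ∧ Ryz → Rxz).
(F1): fails — R10 and R01 but not R11.
(F2): fails — Rsu and Rus but not Rss.
(F3): satisfies the condition.

(F3)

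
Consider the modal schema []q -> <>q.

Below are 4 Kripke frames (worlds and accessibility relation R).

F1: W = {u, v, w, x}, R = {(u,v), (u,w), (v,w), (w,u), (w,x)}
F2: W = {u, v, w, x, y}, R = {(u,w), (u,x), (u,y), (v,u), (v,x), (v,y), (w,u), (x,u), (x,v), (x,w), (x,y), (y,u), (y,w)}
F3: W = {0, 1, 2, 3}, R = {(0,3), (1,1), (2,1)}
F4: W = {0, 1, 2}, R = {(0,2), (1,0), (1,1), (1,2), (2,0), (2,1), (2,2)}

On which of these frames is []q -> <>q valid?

This is the axiom for seriality; its first-order frame correspondent is forall x exists y Rxy.
F1: fails — world x has no successor.
F2: ✓.
F3: fails — world 3 has no successor.
F4: ✓.

F2, F4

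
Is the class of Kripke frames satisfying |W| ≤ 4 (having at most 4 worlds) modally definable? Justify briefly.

Modal frame validity is preserved under disjoint unions.
Any modal formula valid on each of 5 disjoint one-world frames is valid on their disjoint union (validity is preserved under disjoint unions). Each one-world frame has |W|=1≤4, but the union has |W|=5.
So no modal formula (or set of formulas) defines exactly the |W|≤4 frames.

Not modally definable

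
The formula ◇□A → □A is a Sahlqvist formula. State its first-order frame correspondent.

The Euclidean property

This is a form of the 5 axiom.
It corresponds to the Euclidean property: ∀x ∀y ∀z (Rxy ∧ Rxz → Ryz).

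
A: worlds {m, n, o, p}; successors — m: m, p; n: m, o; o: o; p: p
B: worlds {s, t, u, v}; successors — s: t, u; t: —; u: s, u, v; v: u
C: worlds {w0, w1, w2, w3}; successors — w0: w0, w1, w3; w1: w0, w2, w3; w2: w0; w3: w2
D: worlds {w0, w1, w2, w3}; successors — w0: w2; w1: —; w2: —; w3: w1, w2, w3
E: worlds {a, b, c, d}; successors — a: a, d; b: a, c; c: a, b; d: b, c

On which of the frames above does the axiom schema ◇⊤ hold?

Frame correspondent (Sahlqvist): ∀x ∃y Rxy — i.e. seriality.
A: ✓.
B: fails — world t has no successor.
C: ✓.
D: fails — world w1 has no successor.
E: ✓.
Valid on: A, C, E.

A, C, E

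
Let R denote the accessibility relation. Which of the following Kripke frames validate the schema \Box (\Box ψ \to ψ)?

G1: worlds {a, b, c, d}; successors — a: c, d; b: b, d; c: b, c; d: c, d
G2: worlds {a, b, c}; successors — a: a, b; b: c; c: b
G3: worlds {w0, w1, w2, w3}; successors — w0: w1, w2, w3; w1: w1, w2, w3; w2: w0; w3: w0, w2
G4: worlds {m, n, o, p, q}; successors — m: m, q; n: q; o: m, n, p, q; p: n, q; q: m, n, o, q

The schema corresponds to shift-reflexivity: \forall x \forall y (Rxy \to Ryy).
G1: holds.
G2: fails — Rab but not Rbb.
G3: fails — Rw1w2 but not Rw2w2.
G4: fails — Ron but not Rnn.

G1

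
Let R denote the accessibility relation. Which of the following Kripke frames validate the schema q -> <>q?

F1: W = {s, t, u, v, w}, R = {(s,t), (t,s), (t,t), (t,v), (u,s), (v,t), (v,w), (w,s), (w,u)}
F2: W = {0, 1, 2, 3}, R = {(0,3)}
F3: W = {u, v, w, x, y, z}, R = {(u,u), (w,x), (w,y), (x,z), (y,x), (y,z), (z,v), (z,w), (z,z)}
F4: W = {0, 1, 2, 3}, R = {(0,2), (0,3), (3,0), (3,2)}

This is the axiom for reflexivity; its first-order frame correspondent is forall x Rxx.
F1: fails — world s does not see itself.
F2: fails — world 0 does not see itself.
F3: fails — world v does not see itself.
F4: fails — world 0 does not see itself.

none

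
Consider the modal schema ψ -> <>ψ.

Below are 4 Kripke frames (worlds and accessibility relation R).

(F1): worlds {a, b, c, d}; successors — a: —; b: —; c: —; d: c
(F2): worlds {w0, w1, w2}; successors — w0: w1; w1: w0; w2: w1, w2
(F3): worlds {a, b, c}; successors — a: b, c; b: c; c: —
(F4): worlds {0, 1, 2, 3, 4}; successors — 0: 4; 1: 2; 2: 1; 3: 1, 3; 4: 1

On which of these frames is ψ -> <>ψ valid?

Frame correspondent (Sahlqvist): forall x Rxx — i.e. reflexivity.
(F1): fails — world a does not see itself.
(F2): fails — world w0 does not see itself.
(F3): fails — world a does not see itself.
(F4): fails — world 0 does not see itself.
Valid on no frame.

none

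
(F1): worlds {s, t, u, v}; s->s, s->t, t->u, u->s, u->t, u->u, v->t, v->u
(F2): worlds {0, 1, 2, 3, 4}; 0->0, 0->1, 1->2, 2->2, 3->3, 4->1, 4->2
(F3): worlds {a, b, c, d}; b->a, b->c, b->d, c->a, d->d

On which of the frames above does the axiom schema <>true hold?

(F1), (F2)

Frame correspondent (Sahlqvist): forall x exists y Rxy — i.e. seriality.
(F1): holds.
(F2): holds.
(F3): fails — world a has no successor.
Valid on: (F1), (F2).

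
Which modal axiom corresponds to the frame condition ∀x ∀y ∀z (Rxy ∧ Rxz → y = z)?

A defining formula is ◇q → □q (the CD axiom).
Suppose ◇q→□q is valid. Take Rxy, Rxz and set V(q)={y}. Then ◇q at x, so □q at x, so q at z, i.e. z=y.

◇q → □q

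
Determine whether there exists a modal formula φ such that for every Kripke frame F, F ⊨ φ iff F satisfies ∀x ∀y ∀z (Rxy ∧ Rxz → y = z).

This is a Sahlqvist condition; the CD axiom ◇r → □r defines it.

Yes — defined by ◇r → □r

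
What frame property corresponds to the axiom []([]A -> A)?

Shift-reflexivity

This schema is the T□ axiom.
It corresponds to shift-reflexivity: forall x forall y (Rxy -> Ryy).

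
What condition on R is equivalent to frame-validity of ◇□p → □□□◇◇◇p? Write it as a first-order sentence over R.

This is a Sahlqvist (Geach-type) schema ◇^1□^1p → □^3◇^3p.
First-order correspondent: ∀x ∀y ∀z ((xRy ∧ xR³z) → ∃w (yRw ∧ zR³w)).

∀x ∀y ∀z ((xRy ∧ xR³z) → ∃w (yRw ∧ zR³w))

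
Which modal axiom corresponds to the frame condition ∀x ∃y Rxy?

A defining formula is □ψ → ◇ψ (the D axiom).
Suppose □ψ→◇ψ is valid. At any x set V(ψ)=W. Then □ψ at x, so ◇ψ at x, so x has a successor.

□ψ → ◇ψ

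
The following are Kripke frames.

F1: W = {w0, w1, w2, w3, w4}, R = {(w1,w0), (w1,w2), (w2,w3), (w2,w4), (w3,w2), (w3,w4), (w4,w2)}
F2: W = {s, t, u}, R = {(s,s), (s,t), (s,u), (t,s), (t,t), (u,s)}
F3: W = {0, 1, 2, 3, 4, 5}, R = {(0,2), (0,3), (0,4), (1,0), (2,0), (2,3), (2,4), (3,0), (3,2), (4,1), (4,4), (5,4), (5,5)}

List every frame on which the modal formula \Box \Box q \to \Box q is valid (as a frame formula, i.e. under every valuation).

The schema corresponds to density: \forall x \forall y (Rxy \to \exists z (Rxz \wedge Rzy)).
F1: fails — Rw1w2 but no z with Rw1z and Rzw2.
F2: condition met.
F3: fails — R10 but no z with R1z and Rz0.

F2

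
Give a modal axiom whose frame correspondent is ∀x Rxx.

□p → p

The condition is reflexivity. The T schema □p → p defines it.
Suppose □p→p is valid. At any x set V(p)={w : Rxw}. Then □p holds at x, so p holds at x, i.e. Rxx.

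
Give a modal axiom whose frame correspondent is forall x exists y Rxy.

This is seriality; the standard corresponding axiom is D: □p → ◇p.
Suppose □p→◇p is valid. At any x set V(p)=W. Then □p at x, so ◇p at x, so x has a successor.

□p → ◇p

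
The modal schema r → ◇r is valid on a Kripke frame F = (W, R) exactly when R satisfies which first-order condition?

This schema is equivalent to the T axiom □r → r.
It corresponds to reflexivity: ∀x Rxx.

reflexivity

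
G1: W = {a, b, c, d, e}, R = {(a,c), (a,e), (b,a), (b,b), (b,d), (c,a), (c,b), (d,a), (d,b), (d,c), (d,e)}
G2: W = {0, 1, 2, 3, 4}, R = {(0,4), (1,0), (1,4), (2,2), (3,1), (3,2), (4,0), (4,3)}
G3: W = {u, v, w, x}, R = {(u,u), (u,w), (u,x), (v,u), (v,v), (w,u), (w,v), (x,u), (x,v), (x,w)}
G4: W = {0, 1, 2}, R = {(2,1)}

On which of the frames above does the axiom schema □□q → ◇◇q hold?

This is the axiom for a generalized confluence (Geach) condition; its first-order frame correspondent is ∀x ∃w (xR²w ∧ xR²w).
G1: fails — at e but no w with eR²w and eR²w.
G2: ✓.
G3: ✓.
G4: fails — at 0 but no w with 0R²w and 0R²w.

G2, G3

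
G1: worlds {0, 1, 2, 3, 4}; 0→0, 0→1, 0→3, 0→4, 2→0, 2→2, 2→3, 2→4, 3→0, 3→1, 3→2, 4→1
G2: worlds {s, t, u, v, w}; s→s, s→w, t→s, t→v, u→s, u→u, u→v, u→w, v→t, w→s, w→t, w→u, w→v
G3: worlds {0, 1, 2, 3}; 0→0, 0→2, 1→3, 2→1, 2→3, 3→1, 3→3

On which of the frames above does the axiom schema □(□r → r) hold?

Frame correspondent (Sahlqvist): ∀x ∀y (Rxy → Ryy) — i.e. shift-reflexivity.
G1: fails — R31 but not R11.
G2: fails — Ruv but not Rvv.
G3: fails — R02 but not R22.

none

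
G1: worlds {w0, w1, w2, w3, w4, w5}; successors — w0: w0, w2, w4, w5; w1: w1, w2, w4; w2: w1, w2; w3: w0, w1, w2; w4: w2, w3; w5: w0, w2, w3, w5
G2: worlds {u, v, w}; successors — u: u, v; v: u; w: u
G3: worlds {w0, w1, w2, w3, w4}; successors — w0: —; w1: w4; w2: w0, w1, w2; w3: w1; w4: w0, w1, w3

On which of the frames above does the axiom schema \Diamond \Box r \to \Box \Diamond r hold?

This is the axiom for convergence; its first-order frame correspondent is \forall x \forall y \forall z (Rxy \wedge Rxz \to \exists w (Ryw \wedge Rzw)).
G1: condition met.
G2: condition met.
G3: fails — Rw2w2 and Rw2w1 but w2 and w1 have no common successor.

G1, G2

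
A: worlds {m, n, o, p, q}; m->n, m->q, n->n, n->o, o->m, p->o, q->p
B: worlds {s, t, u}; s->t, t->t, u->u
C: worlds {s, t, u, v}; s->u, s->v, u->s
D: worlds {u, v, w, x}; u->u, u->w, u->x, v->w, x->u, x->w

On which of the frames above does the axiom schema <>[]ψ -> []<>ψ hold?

The schema corresponds to convergence: forall x forall y forall z (Rxy & Rxz -> exists w (Ryw & Rzw)).
A: fails — Rmq and Rmn but q and n have no common successor.
B: condition met.
C: fails — Rsu and Rsv but u and v have no common successor.
D: fails — Ruw and Ruw but w and w have no common successor.

B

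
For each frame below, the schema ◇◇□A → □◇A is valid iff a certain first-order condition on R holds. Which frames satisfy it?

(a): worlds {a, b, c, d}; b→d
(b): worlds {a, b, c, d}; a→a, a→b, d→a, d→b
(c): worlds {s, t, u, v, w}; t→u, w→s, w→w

(a)

The schema corresponds to a generalized confluence (Geach) condition: ∀x ∀y ∀z ((xR²y ∧ xRz) → ∃w (yRw ∧ zRw)).
(a): holds.
(b): fails — aR²a, aRb but no w with aRw and bRw.
(c): fails — wR²s, wRs but no w* with sRw* and sRw*.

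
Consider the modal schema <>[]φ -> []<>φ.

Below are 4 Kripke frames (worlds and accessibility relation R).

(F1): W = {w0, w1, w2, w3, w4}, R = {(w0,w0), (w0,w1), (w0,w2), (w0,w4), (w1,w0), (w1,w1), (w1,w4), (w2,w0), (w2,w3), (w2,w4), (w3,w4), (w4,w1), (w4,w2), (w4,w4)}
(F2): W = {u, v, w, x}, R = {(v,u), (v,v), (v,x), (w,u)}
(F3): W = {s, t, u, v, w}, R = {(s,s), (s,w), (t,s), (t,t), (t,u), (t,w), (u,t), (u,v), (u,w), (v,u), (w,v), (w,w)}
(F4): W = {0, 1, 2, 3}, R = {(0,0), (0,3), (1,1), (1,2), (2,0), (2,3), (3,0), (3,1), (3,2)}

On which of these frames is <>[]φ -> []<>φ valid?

The schema corresponds to convergence: forall x forall y forall z (Rxy & Rxz -> exists w (Ryw & Rzw)).
(F1): ✓.
(F2): fails — Rvu and Rvu but u and u have no common successor.
(F3): fails — Ruv and Ruw but v and w have no common successor.
(F4): fails — R12 and R11 but 2 and 1 have no common successor.
Valid on: (F1).

(F1)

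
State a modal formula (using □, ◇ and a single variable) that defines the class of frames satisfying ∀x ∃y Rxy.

The condition is seriality. The D schema □s → ◇s defines it.
Suppose □s→◇s is valid. At any x set V(s)=W. Then □s at x, so ◇s at x, so x has a successor.

□s → ◇s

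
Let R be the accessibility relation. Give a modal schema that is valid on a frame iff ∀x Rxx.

The condition is reflexivity. The T schema □r → r defines it.
Suppose □r→r is valid. At any x set V(r)={w : Rxw}. Then □r holds at x, so r holds at x, i.e. Rxx.

□r → r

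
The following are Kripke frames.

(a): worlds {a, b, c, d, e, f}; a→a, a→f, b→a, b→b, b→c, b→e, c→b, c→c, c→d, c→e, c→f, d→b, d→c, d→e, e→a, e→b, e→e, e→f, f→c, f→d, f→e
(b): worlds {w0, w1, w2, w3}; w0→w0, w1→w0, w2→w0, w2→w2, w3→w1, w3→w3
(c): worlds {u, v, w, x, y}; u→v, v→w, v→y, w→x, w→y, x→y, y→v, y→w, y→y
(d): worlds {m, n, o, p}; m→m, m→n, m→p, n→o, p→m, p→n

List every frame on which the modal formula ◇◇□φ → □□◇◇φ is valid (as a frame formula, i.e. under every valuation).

(a), (c)

The schema corresponds to a generalized confluence (Geach) condition: ∀x ∀y ∀z ((xR²y ∧ xR²z) → ∃w (yRw ∧ zR²w)).
(a): ✓.
(b): fails — w3R²w3, w3R²w0 but no w with w3Rw and w0R²w.
(c): ✓.
(d): fails — mR²m, mR²n but no w with mRw and nR²w.
Valid on: (a), (c).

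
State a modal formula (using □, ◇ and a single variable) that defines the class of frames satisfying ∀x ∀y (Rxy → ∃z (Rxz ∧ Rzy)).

□□r → □r

The condition is density. The C4 schema □□r → □r defines it.
Suppose □□r→□r is valid. Take Rxy and set V(r)={w : xR²w}. Then □□r at x, so □r at x, so r at y, i.e. ∃z(Rxz∧Rzy).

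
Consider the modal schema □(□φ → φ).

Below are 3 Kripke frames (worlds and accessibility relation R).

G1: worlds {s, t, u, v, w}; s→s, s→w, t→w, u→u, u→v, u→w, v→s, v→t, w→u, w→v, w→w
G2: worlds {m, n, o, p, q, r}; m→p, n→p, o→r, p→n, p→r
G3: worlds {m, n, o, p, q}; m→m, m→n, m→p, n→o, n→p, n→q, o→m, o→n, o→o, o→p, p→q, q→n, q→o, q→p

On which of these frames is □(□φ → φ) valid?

The schema corresponds to shift-reflexivity: ∀x ∀y (Rxy → Ryy).
G1: fails — Ruv but not Rvv.
G2: fails — Rpn but not Rnn.
G3: fails — Ron but not Rnn.
Valid on no frame.

none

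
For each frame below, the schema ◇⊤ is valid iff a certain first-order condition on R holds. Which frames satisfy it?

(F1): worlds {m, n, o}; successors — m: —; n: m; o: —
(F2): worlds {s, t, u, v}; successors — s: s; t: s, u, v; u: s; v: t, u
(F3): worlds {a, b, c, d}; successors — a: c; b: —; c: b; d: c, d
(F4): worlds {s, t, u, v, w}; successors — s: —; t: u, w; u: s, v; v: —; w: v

(F2)

Frame correspondent (Sahlqvist): ∀x ∃y Rxy — i.e. seriality.
(F1): fails — world m has no successor.
(F2): condition met.
(F3): fails — world b has no successor.
(F4): fails — world s has no successor.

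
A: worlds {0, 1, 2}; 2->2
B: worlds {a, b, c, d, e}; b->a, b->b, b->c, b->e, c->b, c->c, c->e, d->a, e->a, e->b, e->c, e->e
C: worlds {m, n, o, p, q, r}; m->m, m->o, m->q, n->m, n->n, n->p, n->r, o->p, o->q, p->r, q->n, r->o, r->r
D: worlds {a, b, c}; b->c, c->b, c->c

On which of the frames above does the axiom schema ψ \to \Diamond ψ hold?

none

Frame correspondent (Sahlqvist): \forall x Rxx — i.e. reflexivity.
A: fails — world 0 does not see itself.
B: fails — world a does not see itself.
C: fails — world o does not see itself.
D: fails — world a does not see itself.
Valid on no frame.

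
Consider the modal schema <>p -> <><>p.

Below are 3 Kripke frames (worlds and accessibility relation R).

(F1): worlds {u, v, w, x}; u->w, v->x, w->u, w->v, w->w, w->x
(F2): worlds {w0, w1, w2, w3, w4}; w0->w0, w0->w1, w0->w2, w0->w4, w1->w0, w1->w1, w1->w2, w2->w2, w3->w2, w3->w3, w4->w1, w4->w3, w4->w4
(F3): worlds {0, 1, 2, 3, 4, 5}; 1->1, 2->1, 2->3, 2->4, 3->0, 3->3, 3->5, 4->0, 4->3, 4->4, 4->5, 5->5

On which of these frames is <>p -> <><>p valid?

(F2), (F3)

Frame correspondent (Sahlqvist): forall x forall y (xRy -> exists w (y = w & x R^2 w)) — i.e. a generalized confluence (Geach) condition.
(F1): fails — vRx but no t with x=t and vR²t.
(F2): satisfies the condition.
(F3): satisfies the condition.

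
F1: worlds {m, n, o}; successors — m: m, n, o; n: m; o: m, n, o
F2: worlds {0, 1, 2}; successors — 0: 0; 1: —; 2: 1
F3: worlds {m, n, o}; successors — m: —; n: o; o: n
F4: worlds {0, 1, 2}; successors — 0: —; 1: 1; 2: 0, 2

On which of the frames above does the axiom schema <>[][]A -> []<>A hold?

F1

The schema corresponds to a generalized confluence (Geach) condition: forall x forall y forall z ((xRy & xRz) -> exists w (y R^2 w & zRw)).
F1: holds.
F2: fails — 2R1, 2R1 but no w with 1R²w and 1Rw.
F3: fails — nRo, nRo but no w with oR²w and oRw.
F4: fails — 2R0, 2R0 but no w with 0R²w and 0Rw.
Valid on: F1.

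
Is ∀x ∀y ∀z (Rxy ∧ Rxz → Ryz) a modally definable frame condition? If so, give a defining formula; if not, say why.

This is a Sahlqvist condition; the 5 axiom ◇p → □◇p defines it.
Suppose ◇p→□◇p is valid. Take Rxy, Rxz and set V(p)={y}. Then ◇p at x, so □◇p at x, so ◇p at z, so some w with Rzw has p; w=y, i.e. Rzy. By symmetry of the argument, Ryz.

Yes, by ◇p → □◇p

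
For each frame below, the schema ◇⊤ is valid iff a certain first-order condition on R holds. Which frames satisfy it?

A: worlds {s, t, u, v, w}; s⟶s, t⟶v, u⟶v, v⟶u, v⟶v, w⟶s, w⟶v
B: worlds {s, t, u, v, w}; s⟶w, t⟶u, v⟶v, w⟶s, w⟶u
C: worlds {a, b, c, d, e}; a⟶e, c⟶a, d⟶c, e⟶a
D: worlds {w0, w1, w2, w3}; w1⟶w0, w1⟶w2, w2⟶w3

A

Frame correspondent (Sahlqvist): ∀x ∃y Rxy — i.e. seriality.
A: satisfies the condition.
B: fails — world u has no successor.
C: fails — world b has no successor.
D: fails — world w0 has no successor.
Valid on: A.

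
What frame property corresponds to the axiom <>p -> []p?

partial functionality

Suppose ◇p→□p is valid. Take Rxy, Rxz and set V(p)={y}. Then ◇p at x, so □p at x, so p at z, i.e. z=y.
Conversely, any frame satisfying forall x forall y forall z (Rxy & Rxz -> y = z) validates the schema.
So the correspondent is partial functionality.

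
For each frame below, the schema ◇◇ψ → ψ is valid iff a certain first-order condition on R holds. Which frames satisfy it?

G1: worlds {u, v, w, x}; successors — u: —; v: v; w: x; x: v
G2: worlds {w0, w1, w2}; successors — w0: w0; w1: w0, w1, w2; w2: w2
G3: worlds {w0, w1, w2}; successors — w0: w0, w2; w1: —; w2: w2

The schema corresponds to a generalized confluence (Geach) condition: ∀x ∀y (xR²y → ∃w (y = w ∧ x = w)).
G1: fails — wR²v but v ≠ w.
G2: fails — w1R²w0 but w0 ≠ w1.
G3: fails — w0R²w2 but w2 ≠ w0.

none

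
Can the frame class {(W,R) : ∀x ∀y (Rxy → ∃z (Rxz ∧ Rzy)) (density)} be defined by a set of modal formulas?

Definable; □□q → □q defines it

This is a Sahlqvist condition; the C4 axiom □□q → □q defines it.
Suppose □□q→□q is valid. Take Rxy and set V(q)={w : xR²w}. Then □□q at x, so □q at x, so q at y, i.e. ∃z(Rxz∧Rzy).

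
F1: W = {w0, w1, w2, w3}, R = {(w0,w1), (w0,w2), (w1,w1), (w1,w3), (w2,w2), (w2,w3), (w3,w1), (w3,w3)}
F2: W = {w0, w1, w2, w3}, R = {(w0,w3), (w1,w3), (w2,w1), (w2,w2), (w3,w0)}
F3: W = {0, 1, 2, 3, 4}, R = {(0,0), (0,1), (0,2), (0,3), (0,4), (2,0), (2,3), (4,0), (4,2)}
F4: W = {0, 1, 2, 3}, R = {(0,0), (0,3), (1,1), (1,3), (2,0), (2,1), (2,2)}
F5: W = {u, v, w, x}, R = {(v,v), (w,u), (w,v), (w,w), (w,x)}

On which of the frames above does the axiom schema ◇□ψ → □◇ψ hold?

This is the axiom for convergence; its first-order frame correspondent is ∀x ∀y ∀z (Rxy ∧ Rxz → ∃w (Ryw ∧ Rzw)).
F1: satisfies the condition.
F2: fails — Rw2w2 and Rw2w1 but w2 and w1 have no common successor.
F3: fails — R00 and R01 but 0 and 1 have no common successor.
F4: fails — R00 and R03 but 0 and 3 have no common successor.
F5: fails — Rww and Rwu but w and u have no common successor.
Valid on: F1.

F1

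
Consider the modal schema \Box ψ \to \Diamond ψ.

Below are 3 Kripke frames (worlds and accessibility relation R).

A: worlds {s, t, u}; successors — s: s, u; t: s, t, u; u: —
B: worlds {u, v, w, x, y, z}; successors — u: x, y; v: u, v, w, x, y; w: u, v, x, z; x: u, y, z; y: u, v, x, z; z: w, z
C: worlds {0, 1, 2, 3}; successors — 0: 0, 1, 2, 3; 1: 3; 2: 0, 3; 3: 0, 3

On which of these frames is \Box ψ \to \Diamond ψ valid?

B, C

This is the axiom for seriality; its first-order frame correspondent is \forall x \exists y Rxy.
A: fails — world u has no successor.
B: ✓.
C: ✓.
Valid on: B, C.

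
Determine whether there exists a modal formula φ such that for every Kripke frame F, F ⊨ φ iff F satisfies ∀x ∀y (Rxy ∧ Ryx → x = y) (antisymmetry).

Not definable by any modal formula

Modal frame validity is preserved under surjective bounded morphisms.
The 4-cycle (worlds 0,1,2,3 with 0→1→2→3→0) is antisymmetric. Sending even-indexed worlds to • and odd-indexed worlds to ∘ is a surjective bounded morphism onto the two-world frame with •↔∘, which is not antisymmetric.
So the class is not modally definable.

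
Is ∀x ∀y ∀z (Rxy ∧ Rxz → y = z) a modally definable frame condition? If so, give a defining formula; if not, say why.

This is a Sahlqvist condition; the CD axiom ◇p → □p defines it.
Suppose ◇p→□p is valid. Take Rxy, Rxz and set V(p)={y}. Then ◇p at x, so □p at x, so p at z, i.e. z=y.

Yes, by ◇p → □p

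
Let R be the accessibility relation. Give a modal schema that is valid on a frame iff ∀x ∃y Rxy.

□q → ◇q

This is seriality; the standard corresponding axiom is D: □q → ◇q.
Suppose □q→◇q is valid. At any x set V(q)=W. Then □q at x, so ◇q at x, so x has a successor.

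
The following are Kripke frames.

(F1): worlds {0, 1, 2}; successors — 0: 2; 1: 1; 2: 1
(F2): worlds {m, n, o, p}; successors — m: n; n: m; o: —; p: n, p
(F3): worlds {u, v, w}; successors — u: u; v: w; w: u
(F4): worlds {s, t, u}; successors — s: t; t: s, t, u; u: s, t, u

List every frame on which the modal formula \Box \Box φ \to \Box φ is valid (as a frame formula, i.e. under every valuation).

This is the axiom for density; its first-order frame correspondent is \forall x \forall y (Rxy \to \exists z (Rxz \wedge Rzy)).
(F1): fails — R02 but no z with R0z and Rz2.
(F2): fails — Rnm but no z with Rnz and Rzm.
(F3): fails — Rvw but no z with Rvz and Rzw.
(F4): holds.
Valid on: (F4).

(F4)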